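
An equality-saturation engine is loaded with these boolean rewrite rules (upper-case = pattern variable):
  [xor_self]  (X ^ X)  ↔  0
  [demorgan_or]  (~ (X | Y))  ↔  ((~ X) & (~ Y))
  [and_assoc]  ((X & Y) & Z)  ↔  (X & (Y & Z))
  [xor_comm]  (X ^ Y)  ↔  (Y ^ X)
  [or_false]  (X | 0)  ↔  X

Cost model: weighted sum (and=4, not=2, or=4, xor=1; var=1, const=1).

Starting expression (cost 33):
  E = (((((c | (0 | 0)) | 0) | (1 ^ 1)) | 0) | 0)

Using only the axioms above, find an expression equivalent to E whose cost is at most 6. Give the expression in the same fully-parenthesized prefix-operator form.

1. [or_false →] ((c | (0 | 0)) | 0)  →  (c | (0 | 0));  E = ((((c | (0 | 0)) | (1 ^ 1)) | 0) | 0)
2. [or_false →] (0 | 0)  →  0;  E = ((((c | 0) | (1 ^ 1)) | 0) | 0)
3. [or_false →] ((((c | 0) | (1 ^ 1)) | 0) | 0)  →  (((c | 0) | (1 ^ 1)) | 0)
4. [or_false →] (((c | 0) | (1 ^ 1)) | 0)  →  ((c | 0) | (1 ^ 1))
5. [or_false →] (c | 0)  →  c;  E = (c | (1 ^ 1))
6. [xor_self →] (1 ^ 1)  →  0;  cost 6 ≤ 6, done

(c | 0)   [cost 6]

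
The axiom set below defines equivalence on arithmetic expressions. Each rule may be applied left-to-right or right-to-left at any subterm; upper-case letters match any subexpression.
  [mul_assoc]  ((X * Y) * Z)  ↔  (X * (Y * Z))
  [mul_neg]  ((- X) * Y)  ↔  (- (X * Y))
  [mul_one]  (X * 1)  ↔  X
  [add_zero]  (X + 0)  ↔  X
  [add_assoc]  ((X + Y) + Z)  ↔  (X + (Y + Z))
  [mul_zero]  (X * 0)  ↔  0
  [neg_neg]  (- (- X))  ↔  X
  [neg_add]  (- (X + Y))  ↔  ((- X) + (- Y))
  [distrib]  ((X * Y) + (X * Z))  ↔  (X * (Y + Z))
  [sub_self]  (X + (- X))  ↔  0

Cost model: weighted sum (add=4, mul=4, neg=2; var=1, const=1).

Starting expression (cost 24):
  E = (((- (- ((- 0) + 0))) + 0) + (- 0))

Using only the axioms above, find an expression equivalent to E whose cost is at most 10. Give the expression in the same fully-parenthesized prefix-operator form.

1. [add_zero →] ((- (- ((- 0) + 0))) + 0)  →  (- (- ((- 0) + 0)));  E = ((- (- ((- 0) + 0))) + (- 0))
2. [add_zero →] ((- 0) + 0)  →  (- 0);  E = ((- (- (- 0))) + (- 0))
3. [neg_neg →] (- (- (- 0)))  →  (- 0);  cost 10 ≤ 10, done

((- 0) + (- 0))   [cost 10]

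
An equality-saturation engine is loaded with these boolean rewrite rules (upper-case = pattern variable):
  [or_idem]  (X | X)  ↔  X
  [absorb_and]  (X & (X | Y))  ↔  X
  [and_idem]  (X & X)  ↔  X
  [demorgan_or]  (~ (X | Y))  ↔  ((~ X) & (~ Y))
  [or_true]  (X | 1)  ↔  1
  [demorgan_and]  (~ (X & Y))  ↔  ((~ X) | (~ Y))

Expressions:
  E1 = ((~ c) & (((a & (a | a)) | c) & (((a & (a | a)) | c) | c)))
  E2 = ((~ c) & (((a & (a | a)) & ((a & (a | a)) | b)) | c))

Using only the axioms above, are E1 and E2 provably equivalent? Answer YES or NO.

YES

(1) (((a & (a | a)) | c) & (((a & (a | a)) | c) | c))  =[absorb_and →]=  ((a & (a | a)) | c)    ⊢ ((~ c) & ((a & (a | a)) | c))
(2) (a & (a | a))  =[absorb_and ←]=  ((a & (a | a)) & ((a & (a | a)) | b))    ⊢ E2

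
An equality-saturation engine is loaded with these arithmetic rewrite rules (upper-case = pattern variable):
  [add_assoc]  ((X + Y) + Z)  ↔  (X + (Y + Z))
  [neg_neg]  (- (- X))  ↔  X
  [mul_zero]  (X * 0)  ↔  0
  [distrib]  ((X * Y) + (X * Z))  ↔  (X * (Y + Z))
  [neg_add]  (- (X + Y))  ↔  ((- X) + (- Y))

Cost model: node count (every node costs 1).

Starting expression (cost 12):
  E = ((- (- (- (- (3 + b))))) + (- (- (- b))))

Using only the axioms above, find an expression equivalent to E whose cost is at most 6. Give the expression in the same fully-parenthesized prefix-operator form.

((3 + b) + (- b))   [cost 6]

1. [neg_neg →] (- (- (3 + b)))  →  (3 + b);  E = ((- (- (3 + b))) + (- (- (- b))))
2. [neg_neg →] (- (- (3 + b)))  →  (3 + b);  E = ((3 + b) + (- (- (- b))))
3. [neg_neg →] (- (- (- b)))  →  (- b);  cost 6 ≤ 6, done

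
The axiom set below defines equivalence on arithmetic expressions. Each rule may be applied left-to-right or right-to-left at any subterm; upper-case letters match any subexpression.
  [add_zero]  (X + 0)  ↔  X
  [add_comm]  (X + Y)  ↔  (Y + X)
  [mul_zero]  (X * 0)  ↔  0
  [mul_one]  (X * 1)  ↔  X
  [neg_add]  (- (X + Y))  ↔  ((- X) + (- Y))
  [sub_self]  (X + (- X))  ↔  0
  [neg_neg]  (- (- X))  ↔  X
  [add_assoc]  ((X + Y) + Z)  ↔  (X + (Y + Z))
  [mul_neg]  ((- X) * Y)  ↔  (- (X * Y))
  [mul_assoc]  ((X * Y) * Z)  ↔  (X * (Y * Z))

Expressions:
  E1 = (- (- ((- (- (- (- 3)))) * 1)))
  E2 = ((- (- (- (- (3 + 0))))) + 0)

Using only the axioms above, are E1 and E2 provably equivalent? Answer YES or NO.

YES

step 1: neg_neg (→) rewrites (- (- (- 3))) into (- 3), now (- (- ((- (- 3)) * 1)))
step 2: neg_neg (→) rewrites (- (- 3)) into 3, now (- (- (3 * 1)))
step 3: mul_one (→) rewrites (3 * 1) into 3, now (- (- 3))
step 4: neg_neg (←) rewrites (- (- 3)) into (- (- (- (- 3))))
step 5: add_zero (←) rewrites (- (- (- (- 3)))) into ((- (- (- (- 3)))) + 0)
step 6: add_zero (←) rewrites 3 into (3 + 0), which is E2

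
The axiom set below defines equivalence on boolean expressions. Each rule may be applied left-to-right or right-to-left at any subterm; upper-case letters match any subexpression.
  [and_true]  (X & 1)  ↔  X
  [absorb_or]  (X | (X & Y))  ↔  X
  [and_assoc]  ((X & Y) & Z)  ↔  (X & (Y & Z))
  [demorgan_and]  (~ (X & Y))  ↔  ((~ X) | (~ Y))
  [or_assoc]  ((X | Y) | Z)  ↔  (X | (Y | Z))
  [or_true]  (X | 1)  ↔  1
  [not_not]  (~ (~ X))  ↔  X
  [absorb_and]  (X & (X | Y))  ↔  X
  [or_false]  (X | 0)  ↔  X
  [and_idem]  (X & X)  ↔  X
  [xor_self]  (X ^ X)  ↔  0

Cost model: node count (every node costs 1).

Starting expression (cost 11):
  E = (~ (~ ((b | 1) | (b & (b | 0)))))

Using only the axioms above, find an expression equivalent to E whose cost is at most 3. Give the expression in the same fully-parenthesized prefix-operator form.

step 1: or_true (→) rewrites (b | 1) into 1, now (~ (~ (1 | (b & (b | 0)))))
step 2: not_not (→) rewrites (~ (~ (1 | (b & (b | 0))))) into (1 | (b & (b | 0)))
step 3: absorb_and (→) rewrites (b & (b | 0)) into b, reaching cost 3 (bound 3)

(1 | b)   [cost 3]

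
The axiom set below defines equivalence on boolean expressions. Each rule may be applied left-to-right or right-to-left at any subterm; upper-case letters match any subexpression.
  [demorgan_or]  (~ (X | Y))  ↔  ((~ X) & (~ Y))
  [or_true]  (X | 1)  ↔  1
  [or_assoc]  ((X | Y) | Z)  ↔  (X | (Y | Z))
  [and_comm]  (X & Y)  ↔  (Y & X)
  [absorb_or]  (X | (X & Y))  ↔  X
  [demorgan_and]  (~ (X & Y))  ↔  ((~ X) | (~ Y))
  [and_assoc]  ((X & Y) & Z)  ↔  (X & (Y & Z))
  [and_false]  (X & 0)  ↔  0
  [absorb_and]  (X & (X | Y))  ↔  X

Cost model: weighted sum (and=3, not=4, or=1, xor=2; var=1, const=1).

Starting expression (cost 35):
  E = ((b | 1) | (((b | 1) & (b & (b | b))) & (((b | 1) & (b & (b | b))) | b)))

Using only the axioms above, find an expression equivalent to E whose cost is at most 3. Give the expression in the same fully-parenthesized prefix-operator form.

(b | 1)   [cost 3]

(1) (((b | 1) & (b & (b | b))) & (((b | 1) & (b & (b | b))) | b))  =[absorb_and →]=  ((b | 1) & (b & (b | b)))    ⊢ ((b | 1) | ((b | 1) & (b & (b | b))))
(2) (b & (b | b))  =[absorb_and →]=  b    ⊢ ((b | 1) | ((b | 1) & b))
(3) ((b | 1) | ((b | 1) & b))  =[absorb_or →]=  (b | 1)    ⊢ cost 3, within 3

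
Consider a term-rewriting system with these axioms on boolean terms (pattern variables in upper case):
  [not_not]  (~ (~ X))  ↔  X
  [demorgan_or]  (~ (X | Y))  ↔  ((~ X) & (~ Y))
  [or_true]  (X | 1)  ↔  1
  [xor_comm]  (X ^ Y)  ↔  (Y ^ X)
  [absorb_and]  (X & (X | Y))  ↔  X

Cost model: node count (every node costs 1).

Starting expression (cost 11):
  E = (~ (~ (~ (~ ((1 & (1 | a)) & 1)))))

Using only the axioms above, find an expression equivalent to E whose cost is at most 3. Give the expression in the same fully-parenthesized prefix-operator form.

(1 & 1)   [cost 3]

step 1: absorb_and (→) rewrites (1 & (1 | a)) into 1, now (~ (~ (~ (~ (1 & 1)))))
step 2: not_not (→) rewrites (~ (~ (~ (1 & 1)))) into (~ (1 & 1)), now (~ (~ (1 & 1)))
step 3: not_not (→) rewrites (~ (~ (1 & 1))) into (1 & 1), reaching cost 3 (bound 3)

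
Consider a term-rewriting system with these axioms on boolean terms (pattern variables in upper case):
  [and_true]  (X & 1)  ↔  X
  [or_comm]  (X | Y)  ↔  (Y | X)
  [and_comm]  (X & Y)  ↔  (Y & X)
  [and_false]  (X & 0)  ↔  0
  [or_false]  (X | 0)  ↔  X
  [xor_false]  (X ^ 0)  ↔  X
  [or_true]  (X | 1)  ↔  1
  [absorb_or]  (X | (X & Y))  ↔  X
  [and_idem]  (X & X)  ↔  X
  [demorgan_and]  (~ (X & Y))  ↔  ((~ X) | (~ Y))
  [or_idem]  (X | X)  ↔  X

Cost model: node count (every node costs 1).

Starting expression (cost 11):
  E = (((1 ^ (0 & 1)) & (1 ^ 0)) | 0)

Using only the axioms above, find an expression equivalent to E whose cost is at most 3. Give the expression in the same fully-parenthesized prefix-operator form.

(1 ^ 0)   [cost 3]

(1) (((1 ^ (0 & 1)) & (1 ^ 0)) | 0)  =[or_false →]=  ((1 ^ (0 & 1)) & (1 ^ 0))
(2) (0 & 1)  =[and_true →]=  0    ⊢ ((1 ^ 0) & (1 ^ 0))
(3) ((1 ^ 0) & (1 ^ 0))  =[and_idem →]=  (1 ^ 0)    ⊢ cost 3, within 3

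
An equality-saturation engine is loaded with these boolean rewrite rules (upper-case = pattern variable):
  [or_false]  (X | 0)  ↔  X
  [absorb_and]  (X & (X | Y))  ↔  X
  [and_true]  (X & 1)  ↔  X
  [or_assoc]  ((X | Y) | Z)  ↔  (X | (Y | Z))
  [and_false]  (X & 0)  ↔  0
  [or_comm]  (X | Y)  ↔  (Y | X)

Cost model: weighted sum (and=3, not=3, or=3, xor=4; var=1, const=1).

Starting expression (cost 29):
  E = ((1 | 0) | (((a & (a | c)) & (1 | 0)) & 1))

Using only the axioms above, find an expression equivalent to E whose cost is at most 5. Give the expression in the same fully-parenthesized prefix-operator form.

step 1: absorb_and (→) rewrites (a & (a | c)) into a, now ((1 | 0) | ((a & (1 | 0)) & 1))
step 2: and_true (→) rewrites ((a & (1 | 0)) & 1) into (a & (1 | 0)), now ((1 | 0) | (a & (1 | 0)))
step 3: or_false (→) rewrites (1 | 0) into 1, now ((1 | 0) | (a & 1))
step 4: or_comm (→) rewrites ((1 | 0) | (a & 1)) into ((a & 1) | (1 | 0))
step 5: or_false (→) rewrites (1 | 0) into 1, now ((a & 1) | 1)
step 6: and_true (→) rewrites (a & 1) into a, reaching cost 5 (bound 5)

(a | 1)   [cost 5]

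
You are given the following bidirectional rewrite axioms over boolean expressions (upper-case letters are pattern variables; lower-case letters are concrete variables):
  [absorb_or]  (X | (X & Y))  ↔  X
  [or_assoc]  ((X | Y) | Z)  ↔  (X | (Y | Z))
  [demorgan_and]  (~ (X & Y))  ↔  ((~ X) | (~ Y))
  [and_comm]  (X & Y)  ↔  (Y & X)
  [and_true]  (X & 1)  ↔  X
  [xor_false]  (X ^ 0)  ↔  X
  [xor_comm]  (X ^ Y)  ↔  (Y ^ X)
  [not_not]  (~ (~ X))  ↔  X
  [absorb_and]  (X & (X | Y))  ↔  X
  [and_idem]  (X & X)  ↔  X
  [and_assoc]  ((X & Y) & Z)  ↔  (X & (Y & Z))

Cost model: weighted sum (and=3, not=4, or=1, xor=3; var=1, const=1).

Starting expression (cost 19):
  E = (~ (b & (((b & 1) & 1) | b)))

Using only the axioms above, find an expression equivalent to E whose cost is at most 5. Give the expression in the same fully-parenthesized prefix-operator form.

(~ b)   [cost 5]

1. [and_true →] ((b & 1) & 1)  →  (b & 1);  E = (~ (b & ((b & 1) | b)))
2. [and_true →] (b & 1)  →  b;  E = (~ (b & (b | b)))
3. [absorb_and →] (b & (b | b))  →  b;  cost 5 ≤ 5, done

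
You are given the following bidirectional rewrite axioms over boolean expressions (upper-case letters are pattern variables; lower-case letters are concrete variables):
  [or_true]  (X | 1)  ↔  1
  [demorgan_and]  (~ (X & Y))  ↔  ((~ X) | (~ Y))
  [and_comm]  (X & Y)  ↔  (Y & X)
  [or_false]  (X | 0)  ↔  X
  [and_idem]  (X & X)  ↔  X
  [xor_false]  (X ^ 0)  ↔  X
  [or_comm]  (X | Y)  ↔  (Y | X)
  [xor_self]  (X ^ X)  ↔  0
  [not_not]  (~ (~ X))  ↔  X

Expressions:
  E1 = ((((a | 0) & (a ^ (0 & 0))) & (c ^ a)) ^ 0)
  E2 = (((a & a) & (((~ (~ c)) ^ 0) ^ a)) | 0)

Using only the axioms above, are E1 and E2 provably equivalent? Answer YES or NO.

YES

1. [and_idem →] (0 & 0)  →  0;  E1 = ((((a | 0) & (a ^ 0)) & (c ^ a)) ^ 0)
2. [xor_false →] (a ^ 0)  →  a;  E1 = ((((a | 0) & a) & (c ^ a)) ^ 0)
3. [xor_false →] ((((a | 0) & a) & (c ^ a)) ^ 0)  →  (((a | 0) & a) & (c ^ a))
4. [or_false →] (a | 0)  →  a;  E1 = ((a & a) & (c ^ a))
5. [xor_false ←] c  →  (c ^ 0);  E1 = ((a & a) & ((c ^ 0) ^ a))
6. [or_false ←] ((a & a) & ((c ^ 0) ^ a))  →  (((a & a) & ((c ^ 0) ^ a)) | 0)
7. [not_not ←] c  →  (~ (~ c));  this is E2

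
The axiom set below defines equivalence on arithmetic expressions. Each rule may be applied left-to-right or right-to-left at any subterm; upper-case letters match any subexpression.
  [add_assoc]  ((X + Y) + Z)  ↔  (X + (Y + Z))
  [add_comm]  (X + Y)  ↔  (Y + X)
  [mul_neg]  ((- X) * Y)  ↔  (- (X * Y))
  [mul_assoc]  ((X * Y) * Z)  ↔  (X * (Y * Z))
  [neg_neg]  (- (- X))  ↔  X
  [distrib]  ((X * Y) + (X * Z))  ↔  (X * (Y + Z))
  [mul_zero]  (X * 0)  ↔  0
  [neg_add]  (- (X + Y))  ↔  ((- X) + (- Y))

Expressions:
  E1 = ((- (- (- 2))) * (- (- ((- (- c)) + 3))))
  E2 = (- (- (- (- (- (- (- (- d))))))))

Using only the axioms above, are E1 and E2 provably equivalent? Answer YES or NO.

NO

Every axiom is a valid identity, so a rewrite proof would force E1 and E2 to agree under every assignment.
At c=0, d=0: E1 = -6 but E2 = 0; they differ, so no derivation exists.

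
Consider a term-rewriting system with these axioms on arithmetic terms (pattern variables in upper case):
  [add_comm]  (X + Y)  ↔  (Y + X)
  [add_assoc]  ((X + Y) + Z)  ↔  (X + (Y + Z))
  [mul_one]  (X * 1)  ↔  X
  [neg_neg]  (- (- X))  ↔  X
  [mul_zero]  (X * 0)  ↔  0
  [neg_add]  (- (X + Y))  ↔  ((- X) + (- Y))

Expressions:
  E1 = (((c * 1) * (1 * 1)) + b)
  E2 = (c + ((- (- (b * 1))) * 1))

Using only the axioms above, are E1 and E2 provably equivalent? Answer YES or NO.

1. [mul_one →] (c * 1)  →  c;  E1 = ((c * (1 * 1)) + b)
2. [mul_one →] (1 * 1)  →  1;  E1 = ((c * 1) + b)
3. [mul_one →] (c * 1)  →  c;  E1 = (c + b)
4. [mul_one ←] b  →  (b * 1);  E1 = (c + (b * 1))
5. [mul_one ←] (b * 1)  →  ((b * 1) * 1);  E1 = (c + ((b * 1) * 1))
6. [neg_neg ←] (b * 1)  →  (- (- (b * 1)));  this is E2

YES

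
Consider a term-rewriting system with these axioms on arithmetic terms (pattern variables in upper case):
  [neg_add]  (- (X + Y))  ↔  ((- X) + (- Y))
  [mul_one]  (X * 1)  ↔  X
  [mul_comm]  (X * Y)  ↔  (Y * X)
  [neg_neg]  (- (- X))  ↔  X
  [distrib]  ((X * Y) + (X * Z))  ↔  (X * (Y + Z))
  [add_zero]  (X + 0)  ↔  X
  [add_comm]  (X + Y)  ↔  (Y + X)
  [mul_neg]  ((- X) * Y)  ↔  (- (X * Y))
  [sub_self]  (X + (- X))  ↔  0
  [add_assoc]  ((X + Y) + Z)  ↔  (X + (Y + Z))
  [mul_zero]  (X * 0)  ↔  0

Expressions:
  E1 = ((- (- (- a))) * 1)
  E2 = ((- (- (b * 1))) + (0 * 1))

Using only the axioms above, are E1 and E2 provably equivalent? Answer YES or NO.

NO

All listed rules preserve value, hence provable equivalence implies equal values everywhere; look for a separating assignment.
a=0, b=1 gives E1 ↦ 0, E2 ↦ 1; values differ ⇒ not provably equivalent.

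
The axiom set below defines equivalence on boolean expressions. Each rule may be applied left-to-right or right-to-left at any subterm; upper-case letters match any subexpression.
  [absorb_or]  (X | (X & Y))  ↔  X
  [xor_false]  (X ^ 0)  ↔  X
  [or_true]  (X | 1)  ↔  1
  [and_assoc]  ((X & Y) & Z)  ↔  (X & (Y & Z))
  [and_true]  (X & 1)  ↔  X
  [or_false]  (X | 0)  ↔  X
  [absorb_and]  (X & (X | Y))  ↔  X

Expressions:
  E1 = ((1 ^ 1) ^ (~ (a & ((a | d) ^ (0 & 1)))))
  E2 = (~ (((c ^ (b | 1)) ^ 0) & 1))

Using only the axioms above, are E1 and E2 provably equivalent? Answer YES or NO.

The axioms are sound identities: if E1 ↔* E2 then E1 and E2 evaluate identically under any assignment.
Under a=0, b=0, c=0, d=0: E1 evaluates to 1, E2 to 0. Distinct ⇒ no rewrite sequence connects them.

NO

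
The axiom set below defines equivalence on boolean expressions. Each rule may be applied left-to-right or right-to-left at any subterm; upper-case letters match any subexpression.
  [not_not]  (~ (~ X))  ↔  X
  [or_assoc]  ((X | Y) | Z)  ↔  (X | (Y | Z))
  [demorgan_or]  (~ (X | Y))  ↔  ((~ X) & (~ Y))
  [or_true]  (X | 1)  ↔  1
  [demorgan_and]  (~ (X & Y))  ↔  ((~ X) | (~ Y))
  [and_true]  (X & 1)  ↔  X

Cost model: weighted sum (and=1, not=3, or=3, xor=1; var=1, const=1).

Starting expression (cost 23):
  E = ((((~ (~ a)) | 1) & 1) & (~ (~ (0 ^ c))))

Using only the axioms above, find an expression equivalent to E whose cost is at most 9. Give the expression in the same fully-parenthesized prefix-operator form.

1. [not_not →] (~ (~ a))  →  a;  E = (((a | 1) & 1) & (~ (~ (0 ^ c))))
2. [not_not →] (~ (~ (0 ^ c)))  →  (0 ^ c);  E = (((a | 1) & 1) & (0 ^ c))
3. [and_true →] ((a | 1) & 1)  →  (a | 1);  cost 9 ≤ 9, done

((a | 1) & (0 ^ c))   [cost 9]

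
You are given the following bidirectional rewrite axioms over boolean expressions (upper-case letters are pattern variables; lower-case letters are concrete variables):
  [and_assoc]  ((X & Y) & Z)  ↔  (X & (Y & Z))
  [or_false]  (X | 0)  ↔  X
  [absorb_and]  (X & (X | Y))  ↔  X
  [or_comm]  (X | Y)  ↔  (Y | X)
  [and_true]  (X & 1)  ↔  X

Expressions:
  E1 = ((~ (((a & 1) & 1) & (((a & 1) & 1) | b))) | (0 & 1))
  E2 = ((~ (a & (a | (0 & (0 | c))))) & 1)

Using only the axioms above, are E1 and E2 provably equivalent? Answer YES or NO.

YES

step 1: absorb_and (→) rewrites (((a & 1) & 1) & (((a & 1) & 1) | b)) into ((a & 1) & 1), now ((~ ((a & 1) & 1)) | (0 & 1))
step 2: and_true (→) rewrites (0 & 1) into 0, now ((~ ((a & 1) & 1)) | 0)
step 3: and_true (→) rewrites (a & 1) into a, now ((~ (a & 1)) | 0)
step 4: or_false (→) rewrites ((~ (a & 1)) | 0) into (~ (a & 1))
step 5: and_true (→) rewrites (a & 1) into a, now (~ a)
step 6: and_true (←) rewrites (~ a) into ((~ a) & 1)
step 7: absorb_and (←) rewrites a into (a & (a | 0)), now ((~ (a & (a | 0))) & 1)
step 8: absorb_and (←) rewrites 0 into (0 & (0 | c)), which is E2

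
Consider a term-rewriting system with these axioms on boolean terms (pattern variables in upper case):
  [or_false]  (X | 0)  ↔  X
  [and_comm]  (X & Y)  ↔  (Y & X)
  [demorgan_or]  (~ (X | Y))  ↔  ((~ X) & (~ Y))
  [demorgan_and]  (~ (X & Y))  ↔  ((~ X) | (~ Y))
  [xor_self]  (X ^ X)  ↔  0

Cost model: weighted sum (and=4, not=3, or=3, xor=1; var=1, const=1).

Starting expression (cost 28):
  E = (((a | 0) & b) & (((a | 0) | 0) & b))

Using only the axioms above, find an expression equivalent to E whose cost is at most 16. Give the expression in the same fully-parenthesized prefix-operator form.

1. [or_false →] (a | 0)  →  a;  E = (((a | 0) & b) & ((a | 0) & b))
2. [and_comm →] ((a | 0) & b)  →  (b & (a | 0));  E = (((a | 0) & b) & (b & (a | 0)))
3. [or_false →] (a | 0)  →  a;  E = (((a | 0) & b) & (b & a))
4. [or_false →] (a | 0)  →  a;  cost 16 ≤ 16, done

((a & b) & (b & a))   [cost 16]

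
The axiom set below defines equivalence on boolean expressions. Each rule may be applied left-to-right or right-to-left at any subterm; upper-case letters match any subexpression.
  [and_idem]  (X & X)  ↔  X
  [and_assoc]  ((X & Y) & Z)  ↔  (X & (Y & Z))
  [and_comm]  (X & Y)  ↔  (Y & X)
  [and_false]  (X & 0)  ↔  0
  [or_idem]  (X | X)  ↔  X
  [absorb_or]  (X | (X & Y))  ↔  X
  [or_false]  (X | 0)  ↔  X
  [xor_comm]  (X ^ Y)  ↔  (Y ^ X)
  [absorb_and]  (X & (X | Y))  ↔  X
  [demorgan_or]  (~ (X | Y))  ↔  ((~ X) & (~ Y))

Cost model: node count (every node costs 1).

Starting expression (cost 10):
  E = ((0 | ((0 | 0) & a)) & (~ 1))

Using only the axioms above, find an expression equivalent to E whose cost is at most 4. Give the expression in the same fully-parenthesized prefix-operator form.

(0 & (~ 1))   [cost 4]

step 1: or_idem (→) rewrites (0 | 0) into 0, now ((0 | (0 & a)) & (~ 1))
step 2: absorb_or (→) rewrites (0 | (0 & a)) into 0, reaching cost 4 (bound 4)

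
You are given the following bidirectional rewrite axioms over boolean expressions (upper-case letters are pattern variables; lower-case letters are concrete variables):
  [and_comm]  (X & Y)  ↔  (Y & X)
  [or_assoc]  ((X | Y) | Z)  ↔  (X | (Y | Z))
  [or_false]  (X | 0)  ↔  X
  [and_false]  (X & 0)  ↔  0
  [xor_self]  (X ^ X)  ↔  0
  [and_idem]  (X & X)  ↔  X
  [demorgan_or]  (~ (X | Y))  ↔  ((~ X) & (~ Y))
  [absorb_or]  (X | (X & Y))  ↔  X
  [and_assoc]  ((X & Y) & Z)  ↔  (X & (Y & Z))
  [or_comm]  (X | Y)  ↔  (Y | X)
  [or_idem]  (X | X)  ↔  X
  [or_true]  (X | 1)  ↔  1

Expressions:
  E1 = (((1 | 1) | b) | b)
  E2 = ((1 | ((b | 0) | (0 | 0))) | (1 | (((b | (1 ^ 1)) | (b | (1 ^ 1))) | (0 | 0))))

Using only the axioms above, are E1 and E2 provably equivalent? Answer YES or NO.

YES

(1) (((1 | 1) | b) | b)  =[or_assoc →]=  ((1 | 1) | (b | b))
(2) (b | b)  =[or_idem →]=  b    ⊢ ((1 | 1) | b)
(3) (1 | 1)  =[or_true →]=  1    ⊢ (1 | b)
(4) b  =[or_false ←]=  (b | 0)    ⊢ (1 | (b | 0))
(5) (b | 0)  =[or_false ←]=  ((b | 0) | 0)    ⊢ (1 | ((b | 0) | 0))
(6) 0  =[or_idem ←]=  (0 | 0)    ⊢ (1 | ((b | 0) | (0 | 0)))
(7) (1 | ((b | 0) | (0 | 0)))  =[or_idem ←]=  ((1 | ((b | 0) | (0 | 0))) | (1 | ((b | 0) | (0 | 0))))
(8) 0  =[xor_self ←]=  (1 ^ 1)    ⊢ ((1 | ((b | 0) | (0 | 0))) | (1 | ((b | (1 ^ 1)) | (0 | 0))))
(9) (b | (1 ^ 1))  =[or_idem ←]=  ((b | (1 ^ 1)) | (b | (1 ^ 1)))    ⊢ E2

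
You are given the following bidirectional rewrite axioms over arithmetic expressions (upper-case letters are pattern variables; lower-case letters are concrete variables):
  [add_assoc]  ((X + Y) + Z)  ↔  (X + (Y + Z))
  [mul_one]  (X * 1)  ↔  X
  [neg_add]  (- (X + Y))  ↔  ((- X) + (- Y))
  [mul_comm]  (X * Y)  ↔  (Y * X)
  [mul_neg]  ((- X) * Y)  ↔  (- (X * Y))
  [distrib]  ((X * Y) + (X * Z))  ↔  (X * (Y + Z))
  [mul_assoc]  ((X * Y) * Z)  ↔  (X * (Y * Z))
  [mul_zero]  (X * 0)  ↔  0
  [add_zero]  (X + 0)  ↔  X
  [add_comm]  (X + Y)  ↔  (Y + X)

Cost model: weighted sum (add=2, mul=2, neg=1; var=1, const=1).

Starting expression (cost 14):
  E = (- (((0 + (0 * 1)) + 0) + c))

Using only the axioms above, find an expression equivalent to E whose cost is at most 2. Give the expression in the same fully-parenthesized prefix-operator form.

1. [mul_one →] (0 * 1)  →  0;  E = (- (((0 + 0) + 0) + c))
2. [add_zero →] (0 + 0)  →  0;  E = (- ((0 + 0) + c))
3. [add_zero →] (0 + 0)  →  0;  E = (- (0 + c))
4. [add_comm →] (0 + c)  →  (c + 0);  E = (- (c + 0))
5. [add_zero →] (c + 0)  →  c;  cost 2 ≤ 2, done

(- c)   [cost 2]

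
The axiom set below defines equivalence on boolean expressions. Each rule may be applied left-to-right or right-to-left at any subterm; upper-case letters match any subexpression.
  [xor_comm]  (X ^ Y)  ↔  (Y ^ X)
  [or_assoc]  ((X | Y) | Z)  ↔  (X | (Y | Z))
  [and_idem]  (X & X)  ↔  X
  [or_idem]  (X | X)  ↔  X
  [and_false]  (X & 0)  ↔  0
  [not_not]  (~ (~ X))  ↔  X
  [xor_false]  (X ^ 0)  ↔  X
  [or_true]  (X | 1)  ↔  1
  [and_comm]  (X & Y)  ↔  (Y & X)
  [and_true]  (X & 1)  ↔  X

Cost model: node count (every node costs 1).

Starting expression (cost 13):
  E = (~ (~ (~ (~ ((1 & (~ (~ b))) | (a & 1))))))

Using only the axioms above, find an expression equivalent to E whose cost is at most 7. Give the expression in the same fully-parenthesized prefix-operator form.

(1) (~ (~ (~ ((1 & (~ (~ b))) | (a & 1)))))  =[not_not →]=  (~ ((1 & (~ (~ b))) | (a & 1)))    ⊢ (~ (~ ((1 & (~ (~ b))) | (a & 1))))
(2) (~ (~ b))  =[not_not →]=  b    ⊢ (~ (~ ((1 & b) | (a & 1))))
(3) (~ (~ ((1 & b) | (a & 1))))  =[not_not →]=  ((1 & b) | (a & 1))    ⊢ cost 7, within 7

((1 & b) | (a & 1))   [cost 7]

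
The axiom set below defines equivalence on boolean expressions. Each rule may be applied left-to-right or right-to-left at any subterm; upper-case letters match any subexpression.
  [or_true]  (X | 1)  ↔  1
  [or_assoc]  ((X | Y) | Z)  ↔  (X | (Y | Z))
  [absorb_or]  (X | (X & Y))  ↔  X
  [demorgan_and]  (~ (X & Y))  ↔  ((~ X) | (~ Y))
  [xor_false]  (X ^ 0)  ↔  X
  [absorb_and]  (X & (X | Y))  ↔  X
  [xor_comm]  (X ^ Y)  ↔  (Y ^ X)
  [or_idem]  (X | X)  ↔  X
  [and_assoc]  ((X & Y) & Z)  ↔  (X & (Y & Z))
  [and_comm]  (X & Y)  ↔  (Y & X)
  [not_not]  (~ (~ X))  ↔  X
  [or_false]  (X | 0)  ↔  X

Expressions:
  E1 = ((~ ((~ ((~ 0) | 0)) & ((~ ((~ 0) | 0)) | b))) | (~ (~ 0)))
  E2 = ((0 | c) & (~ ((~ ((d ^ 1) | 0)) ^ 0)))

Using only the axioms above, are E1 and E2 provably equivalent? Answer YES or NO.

NO

The axioms are sound identities: if E1 ↔* E2 then E1 and E2 evaluate identically under any assignment.
Under b=0, c=0, d=0: E1 evaluates to 1, E2 to 0. Distinct ⇒ no rewrite sequence connects them.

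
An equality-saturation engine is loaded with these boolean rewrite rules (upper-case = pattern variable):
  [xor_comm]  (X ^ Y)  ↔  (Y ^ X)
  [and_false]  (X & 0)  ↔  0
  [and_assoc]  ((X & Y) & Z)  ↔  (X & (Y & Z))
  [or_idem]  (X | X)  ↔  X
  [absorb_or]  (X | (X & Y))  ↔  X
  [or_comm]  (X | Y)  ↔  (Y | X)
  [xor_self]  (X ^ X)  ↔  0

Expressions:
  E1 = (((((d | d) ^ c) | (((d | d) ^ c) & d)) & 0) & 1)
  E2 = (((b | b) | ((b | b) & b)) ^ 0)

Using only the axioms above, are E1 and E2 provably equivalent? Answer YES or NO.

All listed rules preserve value, hence provable equivalence implies equal values everywhere; look for a separating assignment.
b=1, c=0, d=0 gives E1 ↦ 0, E2 ↦ 1; values differ ⇒ not provably equivalent.

NO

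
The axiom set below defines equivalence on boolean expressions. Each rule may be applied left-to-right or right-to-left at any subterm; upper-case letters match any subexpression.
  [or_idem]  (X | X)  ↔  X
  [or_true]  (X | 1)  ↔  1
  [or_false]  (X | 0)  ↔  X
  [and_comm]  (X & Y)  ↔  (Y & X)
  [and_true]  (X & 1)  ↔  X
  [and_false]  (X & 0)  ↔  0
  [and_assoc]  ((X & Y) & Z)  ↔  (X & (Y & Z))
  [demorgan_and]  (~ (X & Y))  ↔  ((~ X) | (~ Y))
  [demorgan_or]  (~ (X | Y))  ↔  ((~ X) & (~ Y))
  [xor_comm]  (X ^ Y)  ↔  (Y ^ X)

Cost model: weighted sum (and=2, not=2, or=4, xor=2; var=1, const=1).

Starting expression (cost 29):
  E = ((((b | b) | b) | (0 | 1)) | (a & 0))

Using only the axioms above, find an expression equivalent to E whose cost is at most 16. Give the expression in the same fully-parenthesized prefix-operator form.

1. [and_false →] (a & 0)  →  0;  E = ((((b | b) | b) | (0 | 1)) | 0)
2. [or_idem →] (b | b)  →  b;  E = (((b | b) | (0 | 1)) | 0)
3. [or_false →] (((b | b) | (0 | 1)) | 0)  →  ((b | b) | (0 | 1));  cost 16 ≤ 16, done

((b | b) | (0 | 1))   [cost 16]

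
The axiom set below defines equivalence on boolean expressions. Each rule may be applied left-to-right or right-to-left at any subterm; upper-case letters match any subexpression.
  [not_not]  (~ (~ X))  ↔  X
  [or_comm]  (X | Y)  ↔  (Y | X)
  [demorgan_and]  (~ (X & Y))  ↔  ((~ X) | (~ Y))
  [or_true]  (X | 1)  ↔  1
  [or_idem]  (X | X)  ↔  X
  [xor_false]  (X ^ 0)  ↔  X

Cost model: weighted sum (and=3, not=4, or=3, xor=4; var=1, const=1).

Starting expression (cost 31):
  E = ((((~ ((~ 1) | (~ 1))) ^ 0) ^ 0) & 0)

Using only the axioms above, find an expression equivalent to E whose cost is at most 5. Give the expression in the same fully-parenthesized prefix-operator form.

(1 & 0)   [cost 5]

1. [or_idem →] ((~ 1) | (~ 1))  →  (~ 1);  E = ((((~ (~ 1)) ^ 0) ^ 0) & 0)
2. [xor_false →] (((~ (~ 1)) ^ 0) ^ 0)  →  ((~ (~ 1)) ^ 0);  E = (((~ (~ 1)) ^ 0) & 0)
3. [xor_false →] ((~ (~ 1)) ^ 0)  →  (~ (~ 1));  E = ((~ (~ 1)) & 0)
4. [not_not →] (~ (~ 1))  →  1;  cost 5 ≤ 5, done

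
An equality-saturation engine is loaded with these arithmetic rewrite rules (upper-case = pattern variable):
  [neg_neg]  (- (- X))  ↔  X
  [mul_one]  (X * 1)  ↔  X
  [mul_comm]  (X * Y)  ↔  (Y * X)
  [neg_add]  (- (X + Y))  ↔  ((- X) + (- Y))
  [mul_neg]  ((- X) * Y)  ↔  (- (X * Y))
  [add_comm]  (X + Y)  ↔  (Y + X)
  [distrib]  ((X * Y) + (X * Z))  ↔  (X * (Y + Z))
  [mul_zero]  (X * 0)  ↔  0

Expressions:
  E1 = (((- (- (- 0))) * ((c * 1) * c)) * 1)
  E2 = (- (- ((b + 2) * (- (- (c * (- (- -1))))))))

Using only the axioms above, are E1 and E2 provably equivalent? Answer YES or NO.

NO

Every axiom is a valid identity, so a rewrite proof would force E1 and E2 to agree under every assignment.
At b=0, c=1: E1 = 0 but E2 = -2; they differ, so no derivation exists.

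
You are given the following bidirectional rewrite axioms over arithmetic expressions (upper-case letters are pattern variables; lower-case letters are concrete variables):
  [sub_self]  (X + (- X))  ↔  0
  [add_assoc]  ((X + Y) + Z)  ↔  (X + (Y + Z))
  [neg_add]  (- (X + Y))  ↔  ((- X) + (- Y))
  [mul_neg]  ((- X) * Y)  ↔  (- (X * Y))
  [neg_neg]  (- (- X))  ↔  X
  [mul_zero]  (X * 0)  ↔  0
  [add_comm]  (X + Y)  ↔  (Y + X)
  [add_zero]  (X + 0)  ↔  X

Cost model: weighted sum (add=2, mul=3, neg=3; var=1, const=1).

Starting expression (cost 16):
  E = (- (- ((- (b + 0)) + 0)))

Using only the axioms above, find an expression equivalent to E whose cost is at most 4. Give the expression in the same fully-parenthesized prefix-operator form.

(- b)   [cost 4]

step 1: add_zero (→) rewrites (b + 0) into b, now (- (- ((- b) + 0)))
step 2: neg_neg (→) rewrites (- (- ((- b) + 0))) into ((- b) + 0)
step 3: add_zero (→) rewrites ((- b) + 0) into (- b), reaching cost 4 (bound 4)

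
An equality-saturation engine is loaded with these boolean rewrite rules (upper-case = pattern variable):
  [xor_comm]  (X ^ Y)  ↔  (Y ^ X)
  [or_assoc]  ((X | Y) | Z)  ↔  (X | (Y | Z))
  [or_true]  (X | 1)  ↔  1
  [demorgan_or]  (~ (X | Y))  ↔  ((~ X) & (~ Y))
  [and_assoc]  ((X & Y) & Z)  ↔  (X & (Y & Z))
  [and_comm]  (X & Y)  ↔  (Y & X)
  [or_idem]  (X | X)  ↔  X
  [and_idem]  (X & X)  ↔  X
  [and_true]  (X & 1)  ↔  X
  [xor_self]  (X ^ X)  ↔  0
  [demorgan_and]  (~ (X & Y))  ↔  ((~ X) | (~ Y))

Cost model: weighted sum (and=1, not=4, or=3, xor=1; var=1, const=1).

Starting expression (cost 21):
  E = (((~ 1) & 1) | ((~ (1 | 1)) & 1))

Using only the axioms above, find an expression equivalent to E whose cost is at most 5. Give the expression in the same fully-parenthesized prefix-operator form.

(~ 1)   [cost 5]

(1) (1 | 1)  =[or_idem →]=  1    ⊢ (((~ 1) & 1) | ((~ 1) & 1))
(2) (((~ 1) & 1) | ((~ 1) & 1))  =[or_idem →]=  ((~ 1) & 1)
(3) ((~ 1) & 1)  =[and_true →]=  (~ 1)    ⊢ cost 5, within 5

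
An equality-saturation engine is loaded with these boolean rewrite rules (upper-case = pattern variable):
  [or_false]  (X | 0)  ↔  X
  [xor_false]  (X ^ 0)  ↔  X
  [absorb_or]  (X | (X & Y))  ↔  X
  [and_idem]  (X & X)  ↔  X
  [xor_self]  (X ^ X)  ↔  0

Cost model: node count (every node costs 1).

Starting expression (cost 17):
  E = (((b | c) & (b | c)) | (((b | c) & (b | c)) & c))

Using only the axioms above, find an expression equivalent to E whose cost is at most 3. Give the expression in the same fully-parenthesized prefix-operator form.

(1) ((b | c) & (b | c))  =[and_idem →]=  (b | c)    ⊢ ((b | c) | (((b | c) & (b | c)) & c))
(2) ((b | c) & (b | c))  =[and_idem →]=  (b | c)    ⊢ ((b | c) | ((b | c) & c))
(3) ((b | c) | ((b | c) & c))  =[absorb_or →]=  (b | c)    ⊢ cost 3, within 3

(b | c)   [cost 3]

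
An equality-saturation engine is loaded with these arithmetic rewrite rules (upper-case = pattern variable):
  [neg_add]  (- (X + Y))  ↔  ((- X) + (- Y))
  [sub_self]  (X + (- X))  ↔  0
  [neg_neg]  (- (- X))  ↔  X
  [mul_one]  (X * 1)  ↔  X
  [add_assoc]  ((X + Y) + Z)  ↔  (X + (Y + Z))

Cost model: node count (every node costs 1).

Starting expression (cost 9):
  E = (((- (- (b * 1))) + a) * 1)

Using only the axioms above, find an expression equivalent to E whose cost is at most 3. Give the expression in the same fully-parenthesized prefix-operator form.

(b + a)   [cost 3]

(1) (b * 1)  =[mul_one →]=  b    ⊢ (((- (- b)) + a) * 1)
(2) (((- (- b)) + a) * 1)  =[mul_one →]=  ((- (- b)) + a)
(3) (- (- b))  =[neg_neg →]=  b    ⊢ cost 3, within 3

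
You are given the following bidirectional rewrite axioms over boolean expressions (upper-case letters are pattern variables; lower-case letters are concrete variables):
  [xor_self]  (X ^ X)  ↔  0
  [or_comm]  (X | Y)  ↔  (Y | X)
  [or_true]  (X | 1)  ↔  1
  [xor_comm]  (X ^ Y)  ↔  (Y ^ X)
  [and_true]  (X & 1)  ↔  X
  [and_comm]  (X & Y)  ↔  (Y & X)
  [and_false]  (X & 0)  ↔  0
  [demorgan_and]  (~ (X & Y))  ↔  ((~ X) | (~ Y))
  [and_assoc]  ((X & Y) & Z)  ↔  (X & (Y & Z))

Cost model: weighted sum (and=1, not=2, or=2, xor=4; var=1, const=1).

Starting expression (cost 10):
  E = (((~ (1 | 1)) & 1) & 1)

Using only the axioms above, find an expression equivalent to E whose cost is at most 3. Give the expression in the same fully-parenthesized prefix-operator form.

(~ 1)   [cost 3]

(1) (((~ (1 | 1)) & 1) & 1)  =[and_true →]=  ((~ (1 | 1)) & 1)
(2) ((~ (1 | 1)) & 1)  =[and_true →]=  (~ (1 | 1))
(3) (1 | 1)  =[or_true →]=  1    ⊢ cost 3, within 3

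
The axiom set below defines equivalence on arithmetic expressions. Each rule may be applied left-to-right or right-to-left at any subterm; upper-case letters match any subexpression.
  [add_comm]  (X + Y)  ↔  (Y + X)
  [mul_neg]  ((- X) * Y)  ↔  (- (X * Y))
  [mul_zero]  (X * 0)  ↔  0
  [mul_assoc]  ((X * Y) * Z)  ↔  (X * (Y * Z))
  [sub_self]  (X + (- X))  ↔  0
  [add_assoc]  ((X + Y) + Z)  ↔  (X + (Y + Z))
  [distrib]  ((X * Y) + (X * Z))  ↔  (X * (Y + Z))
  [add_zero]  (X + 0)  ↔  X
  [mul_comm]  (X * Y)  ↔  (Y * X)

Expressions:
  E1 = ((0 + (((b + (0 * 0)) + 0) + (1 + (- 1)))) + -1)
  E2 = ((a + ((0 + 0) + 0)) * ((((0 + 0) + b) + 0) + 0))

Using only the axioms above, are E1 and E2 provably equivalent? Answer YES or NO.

NO

Every axiom is a valid identity, so a rewrite proof would force E1 and E2 to agree under every assignment.
At a=0, b=0: E1 = -1 but E2 = 0; they differ, so no derivation exists.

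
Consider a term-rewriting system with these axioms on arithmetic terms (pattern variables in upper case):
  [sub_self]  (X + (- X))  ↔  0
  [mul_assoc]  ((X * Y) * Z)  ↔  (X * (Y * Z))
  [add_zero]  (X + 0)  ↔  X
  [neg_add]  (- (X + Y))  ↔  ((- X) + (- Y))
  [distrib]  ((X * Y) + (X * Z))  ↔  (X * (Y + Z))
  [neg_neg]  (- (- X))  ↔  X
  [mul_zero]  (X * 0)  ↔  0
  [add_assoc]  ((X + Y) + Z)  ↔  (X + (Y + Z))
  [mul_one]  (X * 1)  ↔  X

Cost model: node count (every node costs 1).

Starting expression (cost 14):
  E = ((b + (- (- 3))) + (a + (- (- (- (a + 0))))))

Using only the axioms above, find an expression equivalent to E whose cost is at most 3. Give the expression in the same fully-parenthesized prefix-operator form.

(1) (a + 0)  =[add_zero →]=  a    ⊢ ((b + (- (- 3))) + (a + (- (- (- a)))))
(2) (- (- (- a)))  =[neg_neg →]=  (- a)    ⊢ ((b + (- (- 3))) + (a + (- a)))
(3) (a + (- a))  =[sub_self →]=  0    ⊢ ((b + (- (- 3))) + 0)
(4) (- (- 3))  =[neg_neg →]=  3    ⊢ ((b + 3) + 0)
(5) ((b + 3) + 0)  =[add_zero →]=  (b + 3)    ⊢ cost 3, within 3

(b + 3)   [cost 3]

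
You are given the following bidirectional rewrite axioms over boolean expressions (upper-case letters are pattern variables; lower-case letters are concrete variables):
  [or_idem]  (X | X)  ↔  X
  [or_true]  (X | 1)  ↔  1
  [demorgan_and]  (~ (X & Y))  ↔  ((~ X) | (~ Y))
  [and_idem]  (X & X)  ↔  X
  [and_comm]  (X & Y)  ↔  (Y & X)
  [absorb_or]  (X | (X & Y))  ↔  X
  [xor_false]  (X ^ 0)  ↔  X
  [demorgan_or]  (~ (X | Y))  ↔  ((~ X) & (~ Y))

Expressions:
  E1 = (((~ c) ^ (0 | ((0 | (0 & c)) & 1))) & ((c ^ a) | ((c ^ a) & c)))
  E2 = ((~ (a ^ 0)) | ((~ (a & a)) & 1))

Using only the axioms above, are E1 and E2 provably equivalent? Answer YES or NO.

The axioms are sound identities: if E1 ↔* E2 then E1 and E2 evaluate identically under any assignment.
Under a=0, c=0: E1 evaluates to 0, E2 to 1. Distinct ⇒ no rewrite sequence connects them.

NO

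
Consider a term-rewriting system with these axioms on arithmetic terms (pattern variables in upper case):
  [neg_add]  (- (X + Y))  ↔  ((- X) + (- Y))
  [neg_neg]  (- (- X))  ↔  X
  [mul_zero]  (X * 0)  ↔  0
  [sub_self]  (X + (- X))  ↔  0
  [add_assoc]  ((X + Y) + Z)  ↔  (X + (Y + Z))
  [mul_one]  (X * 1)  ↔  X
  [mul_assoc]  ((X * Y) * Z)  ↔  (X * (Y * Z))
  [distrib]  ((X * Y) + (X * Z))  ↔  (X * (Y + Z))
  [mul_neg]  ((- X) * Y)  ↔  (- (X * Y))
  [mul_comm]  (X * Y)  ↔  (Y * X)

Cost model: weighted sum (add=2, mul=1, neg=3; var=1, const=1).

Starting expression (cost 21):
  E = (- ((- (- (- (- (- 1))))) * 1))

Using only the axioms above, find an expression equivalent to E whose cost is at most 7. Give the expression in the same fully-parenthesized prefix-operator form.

(- (- 1))   [cost 7]

1. [neg_neg →] (- (- (- 1)))  →  (- 1);  E = (- ((- (- (- 1))) * 1))
2. [neg_neg →] (- (- (- 1)))  →  (- 1);  E = (- ((- 1) * 1))
3. [mul_one →] ((- 1) * 1)  →  (- 1);  cost 7 ≤ 7, done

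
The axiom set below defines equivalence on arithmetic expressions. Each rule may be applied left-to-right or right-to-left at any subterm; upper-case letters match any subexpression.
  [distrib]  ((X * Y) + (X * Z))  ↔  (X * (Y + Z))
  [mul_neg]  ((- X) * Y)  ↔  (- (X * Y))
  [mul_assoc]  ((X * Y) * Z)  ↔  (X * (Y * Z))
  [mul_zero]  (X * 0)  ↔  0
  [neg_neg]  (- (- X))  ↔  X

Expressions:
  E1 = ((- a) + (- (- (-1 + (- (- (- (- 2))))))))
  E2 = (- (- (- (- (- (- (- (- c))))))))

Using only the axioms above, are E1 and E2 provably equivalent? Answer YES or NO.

NO

All listed rules preserve value, hence provable equivalence implies equal values everywhere; look for a separating assignment.
a=0, c=0 gives E1 ↦ 1, E2 ↦ 0; values differ ⇒ not provably equivalent.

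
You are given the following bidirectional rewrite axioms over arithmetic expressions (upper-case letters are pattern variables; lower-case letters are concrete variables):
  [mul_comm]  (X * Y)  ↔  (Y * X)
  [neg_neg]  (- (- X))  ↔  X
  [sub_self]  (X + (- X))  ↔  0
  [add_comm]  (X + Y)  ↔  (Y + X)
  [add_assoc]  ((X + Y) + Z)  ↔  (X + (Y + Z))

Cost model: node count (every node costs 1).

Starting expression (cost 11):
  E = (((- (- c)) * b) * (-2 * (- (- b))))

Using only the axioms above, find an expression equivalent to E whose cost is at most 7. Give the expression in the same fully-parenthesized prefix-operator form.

step 1: neg_neg (→) rewrites (- (- b)) into b, now (((- (- c)) * b) * (-2 * b))
step 2: mul_comm (→) rewrites ((- (- c)) * b) into (b * (- (- c))), now ((b * (- (- c))) * (-2 * b))
step 3: neg_neg (→) rewrites (- (- c)) into c, reaching cost 7 (bound 7)

((b * c) * (-2 * b))   [cost 7]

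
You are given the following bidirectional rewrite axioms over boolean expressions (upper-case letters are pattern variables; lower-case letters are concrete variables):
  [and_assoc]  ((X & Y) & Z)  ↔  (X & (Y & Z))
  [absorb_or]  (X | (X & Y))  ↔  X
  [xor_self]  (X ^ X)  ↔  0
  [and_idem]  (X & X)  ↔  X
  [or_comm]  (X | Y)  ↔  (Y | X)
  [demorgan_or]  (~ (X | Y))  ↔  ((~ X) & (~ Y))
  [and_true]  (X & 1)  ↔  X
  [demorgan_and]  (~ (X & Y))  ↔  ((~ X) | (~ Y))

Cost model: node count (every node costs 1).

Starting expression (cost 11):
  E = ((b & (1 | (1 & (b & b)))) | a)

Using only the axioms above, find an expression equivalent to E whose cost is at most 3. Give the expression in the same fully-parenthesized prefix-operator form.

1. [and_idem →] (b & b)  →  b;  E = ((b & (1 | (1 & b))) | a)
2. [absorb_or →] (1 | (1 & b))  →  1;  E = ((b & 1) | a)
3. [and_true →] (b & 1)  →  b;  cost 3 ≤ 3, done

(b | a)   [cost 3]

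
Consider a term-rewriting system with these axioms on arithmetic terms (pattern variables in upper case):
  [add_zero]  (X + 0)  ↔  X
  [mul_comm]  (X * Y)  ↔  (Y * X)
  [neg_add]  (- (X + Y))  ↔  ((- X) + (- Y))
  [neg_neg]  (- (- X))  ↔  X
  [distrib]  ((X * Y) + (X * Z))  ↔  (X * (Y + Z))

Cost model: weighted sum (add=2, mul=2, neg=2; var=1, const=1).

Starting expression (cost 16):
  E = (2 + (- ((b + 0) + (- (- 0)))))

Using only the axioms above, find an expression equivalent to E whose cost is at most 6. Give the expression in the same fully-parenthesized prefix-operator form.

(2 + (- b))   [cost 6]

(1) (b + 0)  =[add_zero →]=  b    ⊢ (2 + (- (b + (- (- 0)))))
(2) (- (- 0))  =[neg_neg →]=  0    ⊢ (2 + (- (b + 0)))
(3) (b + 0)  =[add_zero →]=  b    ⊢ cost 6, within 6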